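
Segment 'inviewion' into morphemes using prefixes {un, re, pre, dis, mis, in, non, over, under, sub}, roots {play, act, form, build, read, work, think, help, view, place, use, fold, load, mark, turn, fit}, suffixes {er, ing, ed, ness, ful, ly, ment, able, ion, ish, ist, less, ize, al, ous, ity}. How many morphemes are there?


Segmenting 'inviewion' against the inventory:
  'in' -> prefix (morpheme 1)
  'view' -> root (morpheme 2)
  'ion' -> suffix (morpheme 3)
Total morphemes: 3

3


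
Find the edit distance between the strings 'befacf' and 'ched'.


Building DP table for s1='befacf' (len 6) and s2='ched' (len 4):
       c  h  e  d
    0  1  2  3  4
  b 1  1  2  3  4
  e 2  2  2  2  3
  f 3  3  3  3  3
  a 4  4  4  4  4
  c 5  4  5  5  5
  f 6  5  5  6  6
Edit distance = dp[6][4] = 6

6


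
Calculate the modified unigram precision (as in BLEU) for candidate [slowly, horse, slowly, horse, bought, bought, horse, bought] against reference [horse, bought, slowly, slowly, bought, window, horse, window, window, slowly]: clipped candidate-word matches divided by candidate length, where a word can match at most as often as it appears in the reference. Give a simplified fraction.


Reference word counts: {'bought': 2, 'horse': 2, 'slowly': 3, 'window': 3}
Checking each candidate word (with clipping):
  'slowly' -> in reference (ref count 3, used 1/3) -> match (matches: 1)
  'horse' -> in reference (ref count 2, used 1/2) -> match (matches: 2)
  'slowly' -> in reference (ref count 3, used 2/3) -> match (matches: 3)
  'horse' -> in reference (ref count 2, used 2/2) -> match (matches: 4)
  'bought' -> in reference (ref count 2, used 1/2) -> match (matches: 5)
  'bought' -> in reference (ref count 2, used 2/2) -> match (matches: 6)
  'horse' -> ref count 2 already used up (2/2) -> clipped, no match (matches: 6)
  'bought' -> ref count 2 already used up (2/2) -> clipped, no match (matches: 6)
Clipped matches: 6, Candidate length: 8
Precision = 6/8 = 3/4

3/4


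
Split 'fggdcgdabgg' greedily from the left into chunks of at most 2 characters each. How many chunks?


'fggdcgdabgg' has 11 characters.
Chunking with max size 2:
  Chunk 1: 'fg' (positions 0-1)
  Chunk 2: 'gd' (positions 2-3)
  Chunk 3: 'cg' (positions 4-5)
  Chunk 4: 'da' (positions 6-7)
  Chunk 5: 'bg' (positions 8-9)
  Chunk 6: 'g' (positions 10-10)
Total chunks: ceil(11 / 2) = 6

6


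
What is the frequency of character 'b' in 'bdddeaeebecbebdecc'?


Scanning 'bdddeaeebecbebdecc' for 'b':
  Position 0: 'b' -> MATCH (count: 1)
  Position 8: 'b' -> MATCH (count: 2)
  Position 11: 'b' -> MATCH (count: 3)
  Position 13: 'b' -> MATCH (count: 4)
Total occurrences of 'b': 4

4


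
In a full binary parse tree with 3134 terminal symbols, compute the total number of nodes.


Leaf nodes (terminals): 3134
Internal nodes = n - 1 = 3134 - 1 = 3133
Total = leaves + internal = 3134 + 3133 = 6267

6267


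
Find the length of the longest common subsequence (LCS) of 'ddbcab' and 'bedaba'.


DP table for LCS of 'ddbcab' and 'bedaba':
       b  e  d  a  b  a
    0  0  0  0  0  0  0
  d 0  0  0  1  1  1  1
  d 0  0  0  1  1  1  1
  b 0  1  1  1  1  2  2
  c 0  1  1  1  1  2  2
  a 0  1  1  1  2  2  3
  b 0  1  1  1  2  3  3
LCS: 'dba'
LCS length = 3

3


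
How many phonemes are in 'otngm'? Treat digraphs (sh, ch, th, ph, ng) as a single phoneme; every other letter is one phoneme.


Parsing 'otngm' greedily, digraphs first:
  'o' -> vowel phoneme (phonemes so far: 1)
  't' -> consonant phoneme (phonemes so far: 2)
  'ng' -> digraph (1 consonant phoneme) (phonemes so far: 3)
  'm' -> consonant phoneme (phonemes so far: 4)
Total phonemes: 4

4


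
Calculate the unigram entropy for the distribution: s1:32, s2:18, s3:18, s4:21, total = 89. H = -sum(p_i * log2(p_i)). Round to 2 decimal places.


Computing entropy H = -sum(p_i * log2(p_i)):
  s1: p = 32/89 = 0.3596, -p*log2(p) = 0.5306
  s2: p = 18/89 = 0.2022, -p*log2(p) = 0.4663
  s3: p = 18/89 = 0.2022, -p*log2(p) = 0.4663
  s4: p = 21/89 = 0.2360, -p*log2(p) = 0.4916
H = sum of terms = 1.9548
Rounded to 2 decimals: 1.95

1.95


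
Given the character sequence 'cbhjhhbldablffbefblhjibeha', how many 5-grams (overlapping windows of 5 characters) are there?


String 'cbhjhhbldablffbefblhjibeha' has length L = 26.
Number of overlapping n-grams = L - n + 1
Substituting: 26 - 5 + 1 = 22

22


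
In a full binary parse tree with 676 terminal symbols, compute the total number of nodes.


Leaf nodes (terminals): 676
Internal nodes = n - 1 = 676 - 1 = 675
Total = leaves + internal = 676 + 675 = 1351

1351


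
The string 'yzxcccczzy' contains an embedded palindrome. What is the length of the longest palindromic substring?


Scanning 'yzxcccczzy' for palindromic substrings.
Substring at positions 3-6: 'cccc'.
Check: reverse('cccc') = 'cccc' -> palindrome confirmed.
Neighbouring characters ('x' / 'z') break symmetry, so it cannot extend further.
No longer palindromic substring exists; longest length = 4

4


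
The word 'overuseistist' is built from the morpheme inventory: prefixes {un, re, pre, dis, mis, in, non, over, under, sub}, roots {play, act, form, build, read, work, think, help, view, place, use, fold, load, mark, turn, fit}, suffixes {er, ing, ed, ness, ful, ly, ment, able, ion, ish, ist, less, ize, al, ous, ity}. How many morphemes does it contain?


Segmenting 'overuseistist' against the inventory:
  'over' -> prefix (morpheme 1)
  'use' -> root (morpheme 2)
  'ist' -> suffix (morpheme 3)
  'ist' -> suffix (morpheme 4)
Total morphemes: 4

4


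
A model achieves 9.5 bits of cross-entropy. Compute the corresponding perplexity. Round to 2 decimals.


Perplexity formula: PP = 2^H
H = 9.5
PP = 2^9.5
Decompose: 2^9.5 = 2^9 * 2^0.5 = 2^9 * sqrt(2)
2^9 = 512, sqrt(2) ~ 1.4142136
PP ~ 512 * 1.4142136 = 724.0773632
Rounded to 2 decimals: 724.08

724.08


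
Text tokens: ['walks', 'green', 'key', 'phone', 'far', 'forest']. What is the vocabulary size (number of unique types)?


Listing all tokens and tracking unique types:
  Token 1: 'walks' -> NEW (unique so far: 1)
  Token 2: 'green' -> NEW (unique so far: 2)
  Token 3: 'key' -> NEW (unique so far: 3)
  Token 4: 'phone' -> NEW (unique so far: 4)
  Token 5: 'far' -> NEW (unique so far: 5)
  Token 6: 'forest' -> NEW (unique so far: 6)
Unique types: ('far', 'forest', 'green', 'key', 'phone', 'walks')
Vocabulary size: 6

6


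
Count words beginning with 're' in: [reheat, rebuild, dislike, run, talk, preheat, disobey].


Checking each word for prefix 're':
  'reheat' -> YES, starts with 're' (count: 1)
  'rebuild' -> YES, starts with 're' (count: 2)
  'dislike' -> no (count: 2)
  'run' -> no (count: 2)
  'talk' -> no (count: 2)
  'preheat' -> no (count: 2)
  'disobey' -> no (count: 2)
Total with prefix 're': 2

2


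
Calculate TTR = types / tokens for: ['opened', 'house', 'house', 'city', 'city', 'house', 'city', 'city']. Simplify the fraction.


Tokens: 8
Unique types: ('city', 'house', 'opened') = 3
TTR = 3/8
Already in lowest terms.

3/8


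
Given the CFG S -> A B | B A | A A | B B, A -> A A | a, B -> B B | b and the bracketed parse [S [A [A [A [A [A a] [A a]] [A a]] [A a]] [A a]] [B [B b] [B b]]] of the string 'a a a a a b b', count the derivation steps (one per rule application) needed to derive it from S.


Every bracketed nonterminal node [X ...] in the tree is produced by exactly one rule application.
Reading the tree off as a leftmost derivation:
  Step 1: S  =>  A B   (applied S -> A B)
  Step 2: A B  =>  A A B   (applied A -> A A)
  Step 3: A A B  =>  A A A B   (applied A -> A A)
  Step 4: A A A B  =>  A A A A B   (applied A -> A A)
  Step 5: A A A A B  =>  A A A A A B   (applied A -> A A)
  Step 6: A A A A A B  =>  a A A A A B   (applied A -> a)
  Step 7: a A A A A B  =>  a a A A A B   (applied A -> a)
  Step 8: a a A A A B  =>  a a a A A B   (applied A -> a)
  Step 9: a a a A A B  =>  a a a a A B   (applied A -> a)
  Step 10: a a a a A B  =>  a a a a a B   (applied A -> a)
  Step 11: a a a a a B  =>  a a a a a B B   (applied B -> B B)
  Step 12: a a a a a B B  =>  a a a a a b B   (applied B -> b)
  Step 13: a a a a a b B  =>  a a a a a b b   (applied B -> b)
Final yield: a a a a a b b
Total rewrite steps: 13

13


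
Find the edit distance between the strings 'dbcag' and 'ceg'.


Building DP table for s1='dbcag' (len 5) and s2='ceg' (len 3):
       c  e  g
    0  1  2  3
  d 1  1  2  3
  b 2  2  2  3
  c 3  2  3  3
  a 4  3  3  4
  g 5  4  4  3
Edit distance = dp[5][3] = 3

3


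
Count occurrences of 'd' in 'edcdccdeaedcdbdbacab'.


Scanning 'edcdccdeaedcdbdbacab' for 'd':
  Position 1: 'd' -> MATCH (count: 1)
  Position 3: 'd' -> MATCH (count: 2)
  Position 6: 'd' -> MATCH (count: 3)
  Position 10: 'd' -> MATCH (count: 4)
  Position 12: 'd' -> MATCH (count: 5)
  Position 14: 'd' -> MATCH (count: 6)
Total occurrences of 'd': 6

6


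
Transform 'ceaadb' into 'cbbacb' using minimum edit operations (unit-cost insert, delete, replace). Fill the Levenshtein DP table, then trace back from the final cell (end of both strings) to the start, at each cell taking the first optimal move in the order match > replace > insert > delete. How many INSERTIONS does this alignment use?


Edit distance = 3. Backtracking from cell (6, 6) with preference match > replace > insert > delete,
then listing the resulting alignment 'ceaadb' -> 'cbbacb' left to right:
  Step 1: keep 'c'
  Step 2: replace e->b
  Step 3: replace a->b
  Step 4: keep 'a'
  Step 5: replace d->c
  Step 6: keep 'b'
Total insertions: 0

0


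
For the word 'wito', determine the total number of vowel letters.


Scanning each character of 'wito':
  Position 1: 'w' -> consonant (running count: 0)
  Position 2: 'i' -> vowel (running count: 1)
  Position 3: 't' -> consonant (running count: 1)
  Position 4: 'o' -> vowel (running count: 2)
Total vowels: 2

2


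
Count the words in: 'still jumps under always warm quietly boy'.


Counting words by splitting on spaces:
  Word 1: 'still'
  Word 2: 'jumps'
  Word 3: 'under'
  Word 4: 'always'
  Word 5: 'warm'
  Word 6: 'quietly'
  Word 7: 'boy'
Total words: 7

7


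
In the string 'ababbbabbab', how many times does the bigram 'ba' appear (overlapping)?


Scanning 'ababbbabbab' for bigram 'ba':
  Position 0: 'ab' -> no
  Position 1: 'ba' -> MATCH
  Position 2: 'ab' -> no
  Position 3: 'bb' -> no
  Position 4: 'bb' -> no
  Position 5: 'ba' -> MATCH
  Position 6: 'ab' -> no
  Position 7: 'bb' -> no
  Position 8: 'ba' -> MATCH
  Position 9: 'ab' -> no
Total matches: 3

3


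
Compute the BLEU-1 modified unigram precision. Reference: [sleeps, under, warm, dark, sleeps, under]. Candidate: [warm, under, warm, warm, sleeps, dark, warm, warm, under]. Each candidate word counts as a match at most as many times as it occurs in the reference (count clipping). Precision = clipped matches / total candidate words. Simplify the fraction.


Reference word counts: {'dark': 1, 'sleeps': 2, 'under': 2, 'warm': 1}
Checking each candidate word (with clipping):
  'warm' -> in reference (ref count 1, used 1/1) -> match (matches: 1)
  'under' -> in reference (ref count 2, used 1/2) -> match (matches: 2)
  'warm' -> ref count 1 already used up (1/1) -> clipped, no match (matches: 2)
  'warm' -> ref count 1 already used up (1/1) -> clipped, no match (matches: 2)
  'sleeps' -> in reference (ref count 2, used 1/2) -> match (matches: 3)
  'dark' -> in reference (ref count 1, used 1/1) -> match (matches: 4)
  'warm' -> ref count 1 already used up (1/1) -> clipped, no match (matches: 4)
  'warm' -> ref count 1 already used up (1/1) -> clipped, no match (matches: 4)
  'under' -> in reference (ref count 2, used 2/2) -> match (matches: 5)
Clipped matches: 5, Candidate length: 9
Precision = 5/9

5/9


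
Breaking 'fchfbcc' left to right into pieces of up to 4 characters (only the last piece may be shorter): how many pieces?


'fchfbcc' has 7 characters.
Chunking with max size 4:
  Chunk 1: 'fchf' (positions 0-3)
  Chunk 2: 'bcc' (positions 4-6)
Total chunks: ceil(7 / 4) = 2

2


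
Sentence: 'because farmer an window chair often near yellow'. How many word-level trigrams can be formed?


Word trigrams from [8] words:
  Trigram 1: (because farmer an)
  Trigram 2: (farmer an window)
  Trigram 3: (an window chair)
  Trigram 4: (window chair often)
  Trigram 5: (chair often near)
  Trigram 6: (often near yellow)
Total word trigrams: 8 - 2 = 6

6


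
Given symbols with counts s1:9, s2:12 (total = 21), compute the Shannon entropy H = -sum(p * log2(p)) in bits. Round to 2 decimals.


Computing entropy H = -sum(p_i * log2(p_i)):
  s1: p = 9/21 = 0.4286, -p*log2(p) = 0.5239
  s2: p = 12/21 = 0.5714, -p*log2(p) = 0.4613
H = sum of terms = 0.9852
Rounded to 2 decimals: 0.99

0.99


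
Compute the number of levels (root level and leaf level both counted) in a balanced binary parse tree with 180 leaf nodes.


In a balanced binary tree with n leaves the deepest leaf is ceil(log2(n)) edges below the root,
so counting node levels inclusive of root and leaves gives ceil(log2(n)) + 1 levels.
log2(180) = 7.4919
ceil(7.4919) = 8
levels = 8 + 1 = 9

9


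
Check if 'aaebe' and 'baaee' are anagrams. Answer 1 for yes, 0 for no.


Sort characters of 'aaebe': 'aabee'
Sort characters of 'baaee': 'aabee'
Sorted forms match -> they ARE anagrams
Result: 1

1


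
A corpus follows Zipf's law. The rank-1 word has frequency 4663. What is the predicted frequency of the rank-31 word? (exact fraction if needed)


Zipf's law: freq(rank) = f1 / rank
f1 = 4663, rank = 31
freq = 4663 / 31
GCD(4663, 31) = 1
Simplified: 4663/31

4663/31


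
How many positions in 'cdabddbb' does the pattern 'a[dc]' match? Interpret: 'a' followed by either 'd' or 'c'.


Pattern: a[dc] means 'a' followed by either 'd' or 'c'.
Scanning 'cdabddbb' position-by-position:
  Pos 0: window 'cd' -> no
  Pos 1: window 'da' -> no
  Pos 2: window 'ab' -> no
  Pos 3: window 'bd' -> no
  Pos 4: window 'dd' -> no
  Pos 5: window 'db' -> no
  Pos 6: window 'bb' -> no
  Pos 7: window 'b' -> no
Total matches: 0

0


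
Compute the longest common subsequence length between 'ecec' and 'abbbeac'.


DP table for LCS of 'ecec' and 'abbbeac':
       a  b  b  b  e  a  c
    0  0  0  0  0  0  0  0
  e 0  0  0  0  0  1  1  1
  c 0  0  0  0  0  1  1  2
  e 0  0  0  0  0  1  1  2
  c 0  0  0  0  0  1  1  2
LCS: 'ec'
LCS length = 2

2


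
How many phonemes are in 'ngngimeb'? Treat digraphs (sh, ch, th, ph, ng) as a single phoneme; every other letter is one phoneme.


Parsing 'ngngimeb' greedily, digraphs first:
  'ng' -> digraph (1 consonant phoneme) (phonemes so far: 1)
  'ng' -> digraph (1 consonant phoneme) (phonemes so far: 2)
  'i' -> vowel phoneme (phonemes so far: 3)
  'm' -> consonant phoneme (phonemes so far: 4)
  'e' -> vowel phoneme (phonemes so far: 5)
  'b' -> consonant phoneme (phonemes so far: 6)
Total phonemes: 6

6


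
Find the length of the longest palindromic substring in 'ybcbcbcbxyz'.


Scanning 'ybcbcbcbxyz' for palindromic substrings.
Substring at positions 1-7: 'bcbcbcb'.
Check: reverse('bcbcbcb') = 'bcbcbcb' -> palindrome confirmed.
Neighbouring characters ('y' / 'x') break symmetry, so it cannot extend further.
No longer palindromic substring exists; longest length = 7

7


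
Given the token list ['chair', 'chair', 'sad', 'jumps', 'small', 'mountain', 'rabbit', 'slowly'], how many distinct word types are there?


Listing all tokens and tracking unique types:
  Token 1: 'chair' -> NEW (unique so far: 1)
  Token 2: 'chair' -> duplicate (unique so far: 1)
  Token 3: 'sad' -> NEW (unique so far: 2)
  Token 4: 'jumps' -> NEW (unique so far: 3)
  Token 5: 'small' -> NEW (unique so far: 4)
  Token 6: 'mountain' -> NEW (unique so far: 5)
  Token 7: 'rabbit' -> NEW (unique so far: 6)
  Token 8: 'slowly' -> NEW (unique so far: 7)
Unique types: ('chair', 'jumps', 'mountain', 'rabbit', 'sad', 'slowly', 'small')
Vocabulary size: 7

7


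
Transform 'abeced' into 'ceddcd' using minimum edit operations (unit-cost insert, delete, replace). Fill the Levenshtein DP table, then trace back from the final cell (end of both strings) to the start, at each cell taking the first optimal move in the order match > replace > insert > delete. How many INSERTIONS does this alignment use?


Edit distance = 5. Backtracking from cell (6, 6) with preference match > replace > insert > delete,
then listing the resulting alignment 'abeced' -> 'ceddcd' left to right:
  Step 1: replace a->c
  Step 2: replace b->e
  Step 3: replace e->d
  Step 4: replace c->d
  Step 5: replace e->c
  Step 6: keep 'd'
Total insertions: 0

0


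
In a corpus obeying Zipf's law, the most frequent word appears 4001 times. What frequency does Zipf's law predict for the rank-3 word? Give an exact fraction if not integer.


Zipf's law: freq(rank) = f1 / rank
f1 = 4001, rank = 3
freq = 4001 / 3
GCD(4001, 3) = 1
Simplified: 4001/3

4001/3


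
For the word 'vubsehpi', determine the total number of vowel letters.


Scanning each character of 'vubsehpi':
  Position 1: 'v' -> consonant (running count: 0)
  Position 2: 'u' -> vowel (running count: 1)
  Position 3: 'b' -> consonant (running count: 1)
  Position 4: 's' -> consonant (running count: 1)
  Position 5: 'e' -> vowel (running count: 2)
  Position 6: 'h' -> consonant (running count: 2)
  Position 7: 'p' -> consonant (running count: 2)
  Position 8: 'i' -> vowel (running count: 3)
Total vowels: 3

3


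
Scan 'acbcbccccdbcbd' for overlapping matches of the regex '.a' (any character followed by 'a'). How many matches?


Pattern: .a means any character followed by 'a'.
Scanning 'acbcbccccdbcbd' position-by-position:
  Pos 0: window 'ac' -> no
  Pos 1: window 'cb' -> no
  Pos 2: window 'bc' -> no
  Pos 3: window 'cb' -> no
  Pos 4: window 'bc' -> no
  Pos 5: window 'cc' -> no
  Pos 6: window 'cc' -> no
  Pos 7: window 'cc' -> no
  Pos 8: window 'cd' -> no
  Pos 9: window 'db' -> no
  Pos 10: window 'bc' -> no
  Pos 11: window 'cb' -> no
  Pos 12: window 'bd' -> no
  Pos 13: window 'd' -> no
Total matches: 0

0


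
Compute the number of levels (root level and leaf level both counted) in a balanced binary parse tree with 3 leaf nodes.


In a balanced binary tree with n leaves the deepest leaf is ceil(log2(n)) edges below the root,
so counting node levels inclusive of root and leaves gives ceil(log2(n)) + 1 levels.
log2(3) = 1.5850
ceil(1.5850) = 2
levels = 2 + 1 = 3

3


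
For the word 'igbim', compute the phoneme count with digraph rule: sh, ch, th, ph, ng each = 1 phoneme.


Parsing 'igbim' greedily, digraphs first:
  'i' -> vowel phoneme (phonemes so far: 1)
  'g' -> consonant phoneme (phonemes so far: 2)
  'b' -> consonant phoneme (phonemes so far: 3)
  'i' -> vowel phoneme (phonemes so far: 4)
  'm' -> consonant phoneme (phonemes so far: 5)
Total phonemes: 5

5


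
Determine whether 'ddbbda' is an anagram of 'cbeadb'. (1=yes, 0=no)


Sort characters of 'ddbbda': 'abbddd'
Sort characters of 'cbeadb': 'abbcde'
Sorted forms differ -> they are NOT anagrams
Result: 0

0


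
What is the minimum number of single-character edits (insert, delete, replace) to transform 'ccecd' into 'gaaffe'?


Building DP table for s1='ccecd' (len 5) and s2='gaaffe' (len 6):
       g  a  a  f  f  e
    0  1  2  3  4  5  6
  c 1  1  2  3  4  5  6
  c 2  2  2  3  4  5  6
  e 3  3  3  3  4  5  5
  c 4  4  4  4  4  5  6
  d 5  5  5  5  5  5  6
Edit distance = dp[5][6] = 6

6


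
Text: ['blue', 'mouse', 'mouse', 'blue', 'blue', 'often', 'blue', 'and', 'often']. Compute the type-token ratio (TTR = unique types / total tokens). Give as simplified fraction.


Tokens: 9
Unique types: ('and', 'blue', 'mouse', 'often') = 4
TTR = 4/9
Already in lowest terms.

4/9


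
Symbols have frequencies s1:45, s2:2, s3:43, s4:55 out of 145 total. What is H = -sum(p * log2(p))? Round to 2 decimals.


Computing entropy H = -sum(p_i * log2(p_i)):
  s1: p = 45/145 = 0.3103, -p*log2(p) = 0.5239
  s2: p = 2/145 = 0.0138, -p*log2(p) = 0.0852
  s3: p = 43/145 = 0.2966, -p*log2(p) = 0.5200
  s4: p = 55/145 = 0.3793, -p*log2(p) = 0.5305
H = sum of terms = 1.6596
Rounded to 2 decimals: 1.66

1.66


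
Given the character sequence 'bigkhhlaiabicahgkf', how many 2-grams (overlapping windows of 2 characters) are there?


String 'bigkhhlaiabicahgkf' has length L = 18.
Number of overlapping n-grams = L - n + 1
Substituting: 18 - 2 + 1 = 17

17


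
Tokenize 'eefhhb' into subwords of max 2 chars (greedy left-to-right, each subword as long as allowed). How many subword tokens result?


'eefhhb' has 6 characters.
Chunking with max size 2:
  Chunk 1: 'ee' (positions 0-1)
  Chunk 2: 'fh' (positions 2-3)
  Chunk 3: 'hb' (positions 4-5)
Total chunks: ceil(6 / 2) = 3

3


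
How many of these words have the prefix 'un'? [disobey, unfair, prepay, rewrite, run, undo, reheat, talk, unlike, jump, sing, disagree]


Checking each word for prefix 'un':
  'disobey' -> no (count: 0)
  'unfair' -> YES, starts with 'un' (count: 1)
  'prepay' -> no (count: 1)
  'rewrite' -> no (count: 1)
  'run' -> no (count: 1)
  'undo' -> YES, starts with 'un' (count: 2)
  'reheat' -> no (count: 2)
  'talk' -> no (count: 2)
  'unlike' -> YES, starts with 'un' (count: 3)
  'jump' -> no (count: 3)
  'sing' -> no (count: 3)
  'disagree' -> no (count: 3)
Total with prefix 'un': 3

3


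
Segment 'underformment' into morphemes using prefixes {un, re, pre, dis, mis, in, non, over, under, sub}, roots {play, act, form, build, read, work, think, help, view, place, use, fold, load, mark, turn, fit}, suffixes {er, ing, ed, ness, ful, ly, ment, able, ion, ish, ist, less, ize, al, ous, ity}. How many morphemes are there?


Segmenting 'underformment' against the inventory:
  'under' -> prefix (morpheme 1)
  'form' -> root (morpheme 2)
  'ment' -> suffix (morpheme 3)
Total morphemes: 3

3


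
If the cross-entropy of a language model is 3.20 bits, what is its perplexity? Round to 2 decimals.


Perplexity formula: PP = 2^H
H = 3.20
PP = 2^3.20
Decompose: 2^3.20 = 2^3 * 2^0.20
2^3 = 8, 2^0.20 ~ 1.1486984
PP ~ 8 * 1.1486984 = 9.1895872
Rounded to 2 decimals: 9.19

9.19


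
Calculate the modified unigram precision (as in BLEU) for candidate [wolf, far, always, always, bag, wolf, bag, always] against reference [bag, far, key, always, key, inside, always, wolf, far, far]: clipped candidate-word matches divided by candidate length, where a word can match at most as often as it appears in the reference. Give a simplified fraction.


Reference word counts: {'always': 2, 'bag': 1, 'far': 3, 'inside': 1, 'key': 2, 'wolf': 1}
Checking each candidate word (with clipping):
  'wolf' -> in reference (ref count 1, used 1/1) -> match (matches: 1)
  'far' -> in reference (ref count 3, used 1/3) -> match (matches: 2)
  'always' -> in reference (ref count 2, used 1/2) -> match (matches: 3)
  'always' -> in reference (ref count 2, used 2/2) -> match (matches: 4)
  'bag' -> in reference (ref count 1, used 1/1) -> match (matches: 5)
  'wolf' -> ref count 1 already used up (1/1) -> clipped, no match (matches: 5)
  'bag' -> ref count 1 already used up (1/1) -> clipped, no match (matches: 5)
  'always' -> ref count 2 already used up (2/2) -> clipped, no match (matches: 5)
Clipped matches: 5, Candidate length: 8
Precision = 5/8

5/8


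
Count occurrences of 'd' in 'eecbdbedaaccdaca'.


Scanning 'eecbdbedaaccdaca' for 'd':
  Position 4: 'd' -> MATCH (count: 1)
  Position 7: 'd' -> MATCH (count: 2)
  Position 12: 'd' -> MATCH (count: 3)
Total occurrences of 'd': 3

3


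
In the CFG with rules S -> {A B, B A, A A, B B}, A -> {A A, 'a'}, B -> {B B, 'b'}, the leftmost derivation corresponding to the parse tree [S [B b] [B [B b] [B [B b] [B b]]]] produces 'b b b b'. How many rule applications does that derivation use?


Every bracketed nonterminal node [X ...] in the tree is produced by exactly one rule application.
Reading the tree off as a leftmost derivation:
  Step 1: S  =>  B B   (applied S -> B B)
  Step 2: B B  =>  b B   (applied B -> b)
  Step 3: b B  =>  b B B   (applied B -> B B)
  Step 4: b B B  =>  b b B   (applied B -> b)
  Step 5: b b B  =>  b b B B   (applied B -> B B)
  Step 6: b b B B  =>  b b b B   (applied B -> b)
  Step 7: b b b B  =>  b b b b   (applied B -> b)
Final yield: b b b b
Total rewrite steps: 7

7


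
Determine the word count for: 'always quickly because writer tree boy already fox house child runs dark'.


Counting words by splitting on spaces:
  Word 1: 'always'
  Word 2: 'quickly'
  Word 3: 'because'
  Word 4: 'writer'
  Word 5: 'tree'
  Word 6: 'boy'
  Word 7: 'already'
  Word 8: 'fox'
  Word 9: 'house'
  Word 10: 'child'
  Word 11: 'runs'
  Word 12: 'dark'
Total words: 12

12


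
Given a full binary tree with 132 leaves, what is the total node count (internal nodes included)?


Leaf nodes (terminals): 132
Internal nodes = n - 1 = 132 - 1 = 131
Total = leaves + internal = 132 + 131 = 263

263


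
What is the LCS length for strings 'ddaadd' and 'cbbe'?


DP table for LCS of 'ddaadd' and 'cbbe':
       c  b  b  e
    0  0  0  0  0
  d 0  0  0  0  0
  d 0  0  0  0  0
  a 0  0  0  0  0
  a 0  0  0  0  0
  d 0  0  0  0  0
  d 0  0  0  0  0
LCS length = 0

0


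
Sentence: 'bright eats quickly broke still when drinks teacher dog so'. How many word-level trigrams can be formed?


Word trigrams from [10] words:
  Trigram 1: (bright eats quickly)
  Trigram 2: (eats quickly broke)
  Trigram 3: (quickly broke still)
  Trigram 4: (broke still when)
  Trigram 5: (still when drinks)
  Trigram 6: (when drinks teacher)
  Trigram 7: (drinks teacher dog)
  Trigram 8: (teacher dog so)
Total word trigrams: 10 - 2 = 8

8


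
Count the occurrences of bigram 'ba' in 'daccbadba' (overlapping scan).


Scanning 'daccbadba' for bigram 'ba':
  Position 0: 'da' -> no
  Position 1: 'ac' -> no
  Position 2: 'cc' -> no
  Position 3: 'cb' -> no
  Position 4: 'ba' -> MATCH
  Position 5: 'ad' -> no
  Position 6: 'db' -> no
  Position 7: 'ba' -> MATCH
Total matches: 2

2


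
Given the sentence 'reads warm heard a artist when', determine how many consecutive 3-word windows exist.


Word trigrams from [6] words:
  Trigram 1: (reads warm heard)
  Trigram 2: (warm heard a)
  Trigram 3: (heard a artist)
  Trigram 4: (a artist when)
Total word trigrams: 6 - 2 = 4

4


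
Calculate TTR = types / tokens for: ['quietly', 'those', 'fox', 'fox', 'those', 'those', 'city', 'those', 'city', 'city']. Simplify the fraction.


Tokens: 10
Unique types: ('city', 'fox', 'quietly', 'those') = 4
TTR = 4/10
Simplify: divide both by 2 -> 2/5
TTR = 2/5

2/5


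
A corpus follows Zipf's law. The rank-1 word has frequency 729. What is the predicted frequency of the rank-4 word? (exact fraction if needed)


Zipf's law: freq(rank) = f1 / rank
f1 = 729, rank = 4
freq = 729 / 4
GCD(729, 4) = 1
Simplified: 729/4

729/4


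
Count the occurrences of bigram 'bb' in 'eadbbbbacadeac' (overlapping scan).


Scanning 'eadbbbbacadeac' for bigram 'bb':
  Position 0: 'ea' -> no
  Position 1: 'ad' -> no
  Position 2: 'db' -> no
  Position 3: 'bb' -> MATCH
  Position 4: 'bb' -> MATCH
  Position 5: 'bb' -> MATCH
  Position 6: 'ba' -> no
  Position 7: 'ac' -> no
  Position 8: 'ca' -> no
  Position 9: 'ad' -> no
  Position 10: 'de' -> no
  Position 11: 'ea' -> no
  Position 12: 'ac' -> no
Total matches: 3

3


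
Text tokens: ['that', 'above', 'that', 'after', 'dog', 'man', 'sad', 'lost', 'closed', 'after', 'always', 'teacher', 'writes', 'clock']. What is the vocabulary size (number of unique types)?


Listing all tokens and tracking unique types:
  Token 1: 'that' -> NEW (unique so far: 1)
  Token 2: 'above' -> NEW (unique so far: 2)
  Token 3: 'that' -> duplicate (unique so far: 2)
  Token 4: 'after' -> NEW (unique so far: 3)
  Token 5: 'dog' -> NEW (unique so far: 4)
  Token 6: 'man' -> NEW (unique so far: 5)
  Token 7: 'sad' -> NEW (unique so far: 6)
  Token 8: 'lost' -> NEW (unique so far: 7)
  Token 9: 'closed' -> NEW (unique so far: 8)
  Token 10: 'after' -> duplicate (unique so far: 8)
  Token 11: 'always' -> NEW (unique so far: 9)
  Token 12: 'teacher' -> NEW (unique so far: 10)
  Token 13: 'writes' -> NEW (unique so far: 11)
  Token 14: 'clock' -> NEW (unique so far: 12)
Unique types: ('above', 'after', 'always', 'clock', 'closed', 'dog', 'lost', 'man', 'sad', 'teacher', 'that', 'writes')
Vocabulary size: 12

12


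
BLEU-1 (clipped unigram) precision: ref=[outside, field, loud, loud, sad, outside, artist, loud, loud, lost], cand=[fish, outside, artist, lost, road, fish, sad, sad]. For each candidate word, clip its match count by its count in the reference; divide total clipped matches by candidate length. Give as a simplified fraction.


Reference word counts: {'artist': 1, 'field': 1, 'lost': 1, 'loud': 4, 'outside': 2, 'sad': 1}
Checking each candidate word (with clipping):
  'fish' -> not in reference -> no match (matches: 0)
  'outside' -> in reference (ref count 2, used 1/2) -> match (matches: 1)
  'artist' -> in reference (ref count 1, used 1/1) -> match (matches: 2)
  'lost' -> in reference (ref count 1, used 1/1) -> match (matches: 3)
  'road' -> not in reference -> no match (matches: 3)
  'fish' -> not in reference -> no match (matches: 3)
  'sad' -> in reference (ref count 1, used 1/1) -> match (matches: 4)
  'sad' -> ref count 1 already used up (1/1) -> clipped, no match (matches: 4)
Clipped matches: 4, Candidate length: 8
Precision = 4/8 = 1/2

1/2


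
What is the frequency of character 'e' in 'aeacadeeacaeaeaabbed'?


Scanning 'aeacadeeacaeaeaabbed' for 'e':
  Position 1: 'e' -> MATCH (count: 1)
  Position 6: 'e' -> MATCH (count: 2)
  Position 7: 'e' -> MATCH (count: 3)
  Position 11: 'e' -> MATCH (count: 4)
  Position 13: 'e' -> MATCH (count: 5)
  Position 18: 'e' -> MATCH (count: 6)
Total occurrences of 'e': 6

6


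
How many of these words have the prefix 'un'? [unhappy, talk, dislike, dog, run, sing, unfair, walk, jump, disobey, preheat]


Checking each word for prefix 'un':
  'unhappy' -> YES, starts with 'un' (count: 1)
  'talk' -> no (count: 1)
  'dislike' -> no (count: 1)
  'dog' -> no (count: 1)
  'run' -> no (count: 1)
  'sing' -> no (count: 1)
  'unfair' -> YES, starts with 'un' (count: 2)
  'walk' -> no (count: 2)
  'jump' -> no (count: 2)
  'disobey' -> no (count: 2)
  'preheat' -> no (count: 2)
Total with prefix 'un': 2

2


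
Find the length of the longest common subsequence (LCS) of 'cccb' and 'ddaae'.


DP table for LCS of 'cccb' and 'ddaae':
       d  d  a  a  e
    0  0  0  0  0  0
  c 0  0  0  0  0  0
  c 0  0  0  0  0  0
  c 0  0  0  0  0  0
  b 0  0  0  0  0  0
LCS length = 0

0


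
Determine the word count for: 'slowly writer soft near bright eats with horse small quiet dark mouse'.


Counting words by splitting on spaces:
  Word 1: 'slowly'
  Word 2: 'writer'
  Word 3: 'soft'
  Word 4: 'near'
  Word 5: 'bright'
  Word 6: 'eats'
  Word 7: 'with'
  Word 8: 'horse'
  Word 9: 'small'
  Word 10: 'quiet'
  Word 11: 'dark'
  Word 12: 'mouse'
Total words: 12

12


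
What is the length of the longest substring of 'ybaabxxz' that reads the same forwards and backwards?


Scanning 'ybaabxxz' for palindromic substrings.
Substring at positions 1-4: 'baab'.
Check: reverse('baab') = 'baab' -> palindrome confirmed.
Neighbouring characters ('y' / 'x') break symmetry, so it cannot extend further.
No longer palindromic substring exists; longest length = 4

4


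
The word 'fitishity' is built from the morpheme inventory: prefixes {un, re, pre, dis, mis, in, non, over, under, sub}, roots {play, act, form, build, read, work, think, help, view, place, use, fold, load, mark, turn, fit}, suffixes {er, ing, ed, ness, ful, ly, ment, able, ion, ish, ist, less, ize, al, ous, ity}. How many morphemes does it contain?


Segmenting 'fitishity' against the inventory:
  'fit' -> root (morpheme 1)
  'ish' -> suffix (morpheme 2)
  'ity' -> suffix (morpheme 3)
Total morphemes: 3

3


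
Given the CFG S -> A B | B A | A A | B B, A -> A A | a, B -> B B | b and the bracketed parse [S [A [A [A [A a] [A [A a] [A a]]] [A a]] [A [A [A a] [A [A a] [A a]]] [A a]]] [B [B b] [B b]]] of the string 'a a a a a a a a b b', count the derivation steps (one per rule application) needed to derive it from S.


Every bracketed nonterminal node [X ...] in the tree is produced by exactly one rule application.
Reading the tree off as a leftmost derivation:
  Step 1: S  =>  A B   (applied S -> A B)
  Step 2: A B  =>  A A B   (applied A -> A A)
  Step 3: A A B  =>  A A A B   (applied A -> A A)
  Step 4: A A A B  =>  A A A A B   (applied A -> A A)
  Step 5: A A A A B  =>  a A A A B   (applied A -> a)
  Step 6: a A A A B  =>  a A A A A B   (applied A -> A A)
  Step 7: a A A A A B  =>  a a A A A B   (applied A -> a)
  Step 8: a a A A A B  =>  a a a A A B   (applied A -> a)
  Step 9: a a a A A B  =>  a a a a A B   (applied A -> a)
  Step 10: a a a a A B  =>  a a a a A A B   (applied A -> A A)
  Step 11: a a a a A A B  =>  a a a a A A A B   (applied A -> A A)
  Step 12: a a a a A A A B  =>  a a a a a A A B   (applied A -> a)
  Step 13: a a a a a A A B  =>  a a a a a A A A B   (applied A -> A A)
  Step 14: a a a a a A A A B  =>  a a a a a a A A B   (applied A -> a)
  Step 15: a a a a a a A A B  =>  a a a a a a a A B   (applied A -> a)
  Step 16: a a a a a a a A B  =>  a a a a a a a a B   (applied A -> a)
  Step 17: a a a a a a a a B  =>  a a a a a a a a B B   (applied B -> B B)
  Step 18: a a a a a a a a B B  =>  a a a a a a a a b B   (applied B -> b)
  Step 19: a a a a a a a a b B  =>  a a a a a a a a b b   (applied B -> b)
Final yield: a a a a a a a a b b
Total rewrite steps: 19

19


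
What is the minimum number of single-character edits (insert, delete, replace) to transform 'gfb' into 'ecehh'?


Building DP table for s1='gfb' (len 3) and s2='ecehh' (len 5):
       e  c  e  h  h
    0  1  2  3  4  5
  g 1  1  2  3  4  5
  f 2  2  2  3  4  5
  b 3  3  3  3  4  5
Edit distance = dp[3][5] = 5

5


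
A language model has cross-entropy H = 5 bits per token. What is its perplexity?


Perplexity formula: PP = 2^H
H = 5
PP = 2^5
Steps: 2^1 = 2, 2^2 = 4, 2^3 = 8, 2^4 = 16, 2^5 = 32
PP = 32

32


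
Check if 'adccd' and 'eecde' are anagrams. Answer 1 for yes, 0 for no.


Sort characters of 'adccd': 'accdd'
Sort characters of 'eecde': 'cdeee'
Sorted forms differ -> they are NOT anagrams
Result: 0

0


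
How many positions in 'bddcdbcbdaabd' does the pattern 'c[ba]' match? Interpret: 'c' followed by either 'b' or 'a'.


Pattern: c[ba] means 'c' followed by either 'b' or 'a'.
Scanning 'bddcdbcbdaabd' position-by-position:
  Pos 0: window 'bd' -> no
  Pos 1: window 'dd' -> no
  Pos 2: window 'dc' -> no
  Pos 3: window 'cd' -> no
  Pos 4: window 'db' -> no
  Pos 5: window 'bc' -> no
  Pos 6: window 'cb' -> MATCH
  Pos 7: window 'bd' -> no
  Pos 8: window 'da' -> no
  Pos 9: window 'aa' -> no
  Pos 10: window 'ab' -> no
  Pos 11: window 'bd' -> no
  Pos 12: window 'd' -> no
Total matches: 1

1


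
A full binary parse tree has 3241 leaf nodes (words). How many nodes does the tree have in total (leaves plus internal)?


Leaf nodes (terminals): 3241
Internal nodes = n - 1 = 3241 - 1 = 3240
Total = leaves + internal = 3241 + 3240 = 6481

6481


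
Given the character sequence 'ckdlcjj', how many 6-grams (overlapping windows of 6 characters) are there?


String 'ckdlcjj' has length L = 7.
Number of overlapping n-grams = L - n + 1
Substituting: 7 - 6 + 1 = 2

2


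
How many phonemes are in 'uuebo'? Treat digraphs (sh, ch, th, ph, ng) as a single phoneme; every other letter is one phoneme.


Parsing 'uuebo' greedily, digraphs first:
  'u' -> vowel phoneme (phonemes so far: 1)
  'u' -> vowel phoneme (phonemes so far: 2)
  'e' -> vowel phoneme (phonemes so far: 3)
  'b' -> consonant phoneme (phonemes so far: 4)
  'o' -> vowel phoneme (phonemes so far: 5)
Total phonemes: 5

5


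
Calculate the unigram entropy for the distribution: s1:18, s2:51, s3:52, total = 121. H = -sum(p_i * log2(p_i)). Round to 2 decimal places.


Computing entropy H = -sum(p_i * log2(p_i)):
  s1: p = 18/121 = 0.1488, -p*log2(p) = 0.4089
  s2: p = 51/121 = 0.4215, -p*log2(p) = 0.5254
  s3: p = 52/121 = 0.4298, -p*log2(p) = 0.5236
H = sum of terms = 1.4579
Rounded to 2 decimals: 1.46

1.46


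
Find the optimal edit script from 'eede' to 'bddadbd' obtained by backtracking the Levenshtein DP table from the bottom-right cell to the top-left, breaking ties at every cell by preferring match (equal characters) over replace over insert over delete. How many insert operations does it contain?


Edit distance = 6. Backtracking from cell (4, 7) with preference match > replace > insert > delete,
then listing the resulting alignment 'eede' -> 'bddadbd' left to right:
  Step 1: insert 'b' [insertion #1]
  Step 2: insert 'd' [insertion #2]
  Step 3: replace e->d
  Step 4: replace e->a
  Step 5: keep 'd'
  Step 6: insert 'b' [insertion #3]
  Step 7: replace e->d
Total insertions: 3

3


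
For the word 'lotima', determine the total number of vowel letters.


Scanning each character of 'lotima':
  Position 1: 'l' -> consonant (running count: 0)
  Position 2: 'o' -> vowel (running count: 1)
  Position 3: 't' -> consonant (running count: 1)
  Position 4: 'i' -> vowel (running count: 2)
  Position 5: 'm' -> consonant (running count: 2)
  Position 6: 'a' -> vowel (running count: 3)
Total vowels: 3

3


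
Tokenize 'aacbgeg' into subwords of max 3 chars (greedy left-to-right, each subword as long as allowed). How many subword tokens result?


'aacbgeg' has 7 characters.
Chunking with max size 3:
  Chunk 1: 'aac' (positions 0-2)
  Chunk 2: 'bge' (positions 3-5)
  Chunk 3: 'g' (positions 6-6)
Total chunks: ceil(7 / 3) = 3

3


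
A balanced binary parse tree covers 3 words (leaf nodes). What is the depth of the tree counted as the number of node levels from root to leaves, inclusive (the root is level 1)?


In a balanced binary tree with n leaves the deepest leaf is ceil(log2(n)) edges below the root,
so counting node levels inclusive of root and leaves gives ceil(log2(n)) + 1 levels.
log2(3) = 1.5850
ceil(1.5850) = 2
levels = 2 + 1 = 3

3


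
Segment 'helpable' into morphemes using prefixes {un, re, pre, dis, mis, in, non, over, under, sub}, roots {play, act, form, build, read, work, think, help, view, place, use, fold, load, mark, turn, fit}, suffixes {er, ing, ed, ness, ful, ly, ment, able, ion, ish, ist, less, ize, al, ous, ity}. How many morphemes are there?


Segmenting 'helpable' against the inventory:
  'help' -> root (morpheme 1)
  'able' -> suffix (morpheme 2)
Total morphemes: 2

2


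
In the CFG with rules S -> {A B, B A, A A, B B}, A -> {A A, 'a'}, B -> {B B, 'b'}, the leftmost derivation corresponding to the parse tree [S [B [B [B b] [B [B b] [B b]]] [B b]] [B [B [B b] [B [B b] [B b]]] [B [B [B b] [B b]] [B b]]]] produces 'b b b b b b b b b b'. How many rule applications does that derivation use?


Every bracketed nonterminal node [X ...] in the tree is produced by exactly one rule application.
Reading the tree off as a leftmost derivation:
  Step 1: S  =>  B B   (applied S -> B B)
  Step 2: B B  =>  B B B   (applied B -> B B)
  Step 3: B B B  =>  B B B B   (applied B -> B B)
  Step 4: B B B B  =>  b B B B   (applied B -> b)
  Step 5: b B B B  =>  b B B B B   (applied B -> B B)
  Step 6: b B B B B  =>  b b B B B   (applied B -> b)
  Step 7: b b B B B  =>  b b b B B   (applied B -> b)
  Step 8: b b b B B  =>  b b b b B   (applied B -> b)
  Step 9: b b b b B  =>  b b b b B B   (applied B -> B B)
  Step 10: b b b b B B  =>  b b b b B B B   (applied B -> B B)
  Step 11: b b b b B B B  =>  b b b b b B B   (applied B -> b)
  Step 12: b b b b b B B  =>  b b b b b B B B   (applied B -> B B)
  Step 13: b b b b b B B B  =>  b b b b b b B B   (applied B -> b)
  Step 14: b b b b b b B B  =>  b b b b b b b B   (applied B -> b)
  Step 15: b b b b b b b B  =>  b b b b b b b B B   (applied B -> B B)
  Step 16: b b b b b b b B B  =>  b b b b b b b B B B   (applied B -> B B)
  Step 17: b b b b b b b B B B  =>  b b b b b b b b B B   (applied B -> b)
  Step 18: b b b b b b b b B B  =>  b b b b b b b b b B   (applied B -> b)
  Step 19: b b b b b b b b b B  =>  b b b b b b b b b b   (applied B -> b)
Final yield: b b b b b b b b b b
Total rewrite steps: 19

19
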